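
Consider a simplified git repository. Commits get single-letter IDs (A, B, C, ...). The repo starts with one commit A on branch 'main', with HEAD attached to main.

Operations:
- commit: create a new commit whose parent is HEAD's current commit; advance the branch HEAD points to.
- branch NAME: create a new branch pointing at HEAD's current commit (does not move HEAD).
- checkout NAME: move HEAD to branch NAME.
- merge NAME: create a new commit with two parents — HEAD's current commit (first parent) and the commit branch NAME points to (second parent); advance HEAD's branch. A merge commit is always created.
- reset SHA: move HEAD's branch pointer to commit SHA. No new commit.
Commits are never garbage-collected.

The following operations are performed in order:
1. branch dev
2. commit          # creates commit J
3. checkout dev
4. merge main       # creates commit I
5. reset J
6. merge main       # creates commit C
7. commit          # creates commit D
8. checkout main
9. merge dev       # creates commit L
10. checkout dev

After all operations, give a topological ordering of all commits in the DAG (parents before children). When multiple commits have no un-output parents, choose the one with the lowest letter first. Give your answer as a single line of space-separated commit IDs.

Answer: A J C D I L

Derivation:
After op 1 (branch): HEAD=main@A [dev=A main=A]
After op 2 (commit): HEAD=main@J [dev=A main=J]
After op 3 (checkout): HEAD=dev@A [dev=A main=J]
After op 4 (merge): HEAD=dev@I [dev=I main=J]
After op 5 (reset): HEAD=dev@J [dev=J main=J]
After op 6 (merge): HEAD=dev@C [dev=C main=J]
After op 7 (commit): HEAD=dev@D [dev=D main=J]
After op 8 (checkout): HEAD=main@J [dev=D main=J]
After op 9 (merge): HEAD=main@L [dev=D main=L]
After op 10 (checkout): HEAD=dev@D [dev=D main=L]
commit A: parents=[]
commit C: parents=['J', 'J']
commit D: parents=['C']
commit I: parents=['A', 'J']
commit J: parents=['A']
commit L: parents=['J', 'D']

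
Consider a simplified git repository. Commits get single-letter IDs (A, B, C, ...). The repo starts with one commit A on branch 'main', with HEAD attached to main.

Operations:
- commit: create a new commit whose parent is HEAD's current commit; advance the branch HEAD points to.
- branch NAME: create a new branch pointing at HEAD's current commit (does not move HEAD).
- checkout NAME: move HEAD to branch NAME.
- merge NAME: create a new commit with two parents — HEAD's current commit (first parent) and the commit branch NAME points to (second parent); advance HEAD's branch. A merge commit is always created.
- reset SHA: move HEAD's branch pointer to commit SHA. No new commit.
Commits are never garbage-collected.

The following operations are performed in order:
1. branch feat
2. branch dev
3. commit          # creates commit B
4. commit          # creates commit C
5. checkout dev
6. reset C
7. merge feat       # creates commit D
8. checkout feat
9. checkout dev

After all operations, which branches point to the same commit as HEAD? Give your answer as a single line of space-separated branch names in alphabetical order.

After op 1 (branch): HEAD=main@A [feat=A main=A]
After op 2 (branch): HEAD=main@A [dev=A feat=A main=A]
After op 3 (commit): HEAD=main@B [dev=A feat=A main=B]
After op 4 (commit): HEAD=main@C [dev=A feat=A main=C]
After op 5 (checkout): HEAD=dev@A [dev=A feat=A main=C]
After op 6 (reset): HEAD=dev@C [dev=C feat=A main=C]
After op 7 (merge): HEAD=dev@D [dev=D feat=A main=C]
After op 8 (checkout): HEAD=feat@A [dev=D feat=A main=C]
After op 9 (checkout): HEAD=dev@D [dev=D feat=A main=C]

Answer: dev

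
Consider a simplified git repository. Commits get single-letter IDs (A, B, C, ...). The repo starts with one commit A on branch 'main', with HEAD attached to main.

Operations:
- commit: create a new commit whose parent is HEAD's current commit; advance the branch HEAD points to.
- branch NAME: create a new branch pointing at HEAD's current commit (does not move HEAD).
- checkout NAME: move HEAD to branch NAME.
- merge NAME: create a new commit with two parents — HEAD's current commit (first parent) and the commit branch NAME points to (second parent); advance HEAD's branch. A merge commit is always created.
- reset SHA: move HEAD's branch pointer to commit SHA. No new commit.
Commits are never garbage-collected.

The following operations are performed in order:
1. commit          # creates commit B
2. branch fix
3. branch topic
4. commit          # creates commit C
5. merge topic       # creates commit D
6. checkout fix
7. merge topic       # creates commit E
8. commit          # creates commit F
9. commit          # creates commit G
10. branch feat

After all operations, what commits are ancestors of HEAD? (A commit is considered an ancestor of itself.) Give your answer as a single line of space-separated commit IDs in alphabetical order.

Answer: A B E F G

Derivation:
After op 1 (commit): HEAD=main@B [main=B]
After op 2 (branch): HEAD=main@B [fix=B main=B]
After op 3 (branch): HEAD=main@B [fix=B main=B topic=B]
After op 4 (commit): HEAD=main@C [fix=B main=C topic=B]
After op 5 (merge): HEAD=main@D [fix=B main=D topic=B]
After op 6 (checkout): HEAD=fix@B [fix=B main=D topic=B]
After op 7 (merge): HEAD=fix@E [fix=E main=D topic=B]
After op 8 (commit): HEAD=fix@F [fix=F main=D topic=B]
After op 9 (commit): HEAD=fix@G [fix=G main=D topic=B]
After op 10 (branch): HEAD=fix@G [feat=G fix=G main=D topic=B]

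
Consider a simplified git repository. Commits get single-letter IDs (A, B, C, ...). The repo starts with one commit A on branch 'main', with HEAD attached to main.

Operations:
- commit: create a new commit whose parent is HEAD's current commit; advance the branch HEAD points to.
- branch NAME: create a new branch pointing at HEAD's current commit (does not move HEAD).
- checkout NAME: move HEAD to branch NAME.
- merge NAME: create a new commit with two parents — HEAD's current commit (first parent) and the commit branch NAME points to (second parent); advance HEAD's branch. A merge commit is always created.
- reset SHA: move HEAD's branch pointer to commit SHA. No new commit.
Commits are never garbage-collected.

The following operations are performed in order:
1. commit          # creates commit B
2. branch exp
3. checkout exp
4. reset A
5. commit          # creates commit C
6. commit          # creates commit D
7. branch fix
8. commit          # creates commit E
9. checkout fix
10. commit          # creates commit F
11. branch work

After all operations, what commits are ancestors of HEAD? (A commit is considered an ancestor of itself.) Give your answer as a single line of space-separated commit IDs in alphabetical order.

After op 1 (commit): HEAD=main@B [main=B]
After op 2 (branch): HEAD=main@B [exp=B main=B]
After op 3 (checkout): HEAD=exp@B [exp=B main=B]
After op 4 (reset): HEAD=exp@A [exp=A main=B]
After op 5 (commit): HEAD=exp@C [exp=C main=B]
After op 6 (commit): HEAD=exp@D [exp=D main=B]
After op 7 (branch): HEAD=exp@D [exp=D fix=D main=B]
After op 8 (commit): HEAD=exp@E [exp=E fix=D main=B]
After op 9 (checkout): HEAD=fix@D [exp=E fix=D main=B]
After op 10 (commit): HEAD=fix@F [exp=E fix=F main=B]
After op 11 (branch): HEAD=fix@F [exp=E fix=F main=B work=F]

Answer: A C D F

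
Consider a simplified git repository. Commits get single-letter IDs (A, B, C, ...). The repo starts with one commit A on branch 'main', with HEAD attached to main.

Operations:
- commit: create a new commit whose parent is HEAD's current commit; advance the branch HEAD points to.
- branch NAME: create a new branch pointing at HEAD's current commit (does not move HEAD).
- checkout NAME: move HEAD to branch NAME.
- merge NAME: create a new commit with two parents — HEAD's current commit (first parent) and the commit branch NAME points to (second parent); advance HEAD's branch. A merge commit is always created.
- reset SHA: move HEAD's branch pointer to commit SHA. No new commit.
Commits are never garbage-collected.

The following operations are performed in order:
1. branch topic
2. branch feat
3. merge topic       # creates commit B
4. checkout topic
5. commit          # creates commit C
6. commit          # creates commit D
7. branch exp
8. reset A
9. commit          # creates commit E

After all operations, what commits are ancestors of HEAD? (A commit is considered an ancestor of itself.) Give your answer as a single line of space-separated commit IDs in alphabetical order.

Answer: A E

Derivation:
After op 1 (branch): HEAD=main@A [main=A topic=A]
After op 2 (branch): HEAD=main@A [feat=A main=A topic=A]
After op 3 (merge): HEAD=main@B [feat=A main=B topic=A]
After op 4 (checkout): HEAD=topic@A [feat=A main=B topic=A]
After op 5 (commit): HEAD=topic@C [feat=A main=B topic=C]
After op 6 (commit): HEAD=topic@D [feat=A main=B topic=D]
After op 7 (branch): HEAD=topic@D [exp=D feat=A main=B topic=D]
After op 8 (reset): HEAD=topic@A [exp=D feat=A main=B topic=A]
After op 9 (commit): HEAD=topic@E [exp=D feat=A main=B topic=E]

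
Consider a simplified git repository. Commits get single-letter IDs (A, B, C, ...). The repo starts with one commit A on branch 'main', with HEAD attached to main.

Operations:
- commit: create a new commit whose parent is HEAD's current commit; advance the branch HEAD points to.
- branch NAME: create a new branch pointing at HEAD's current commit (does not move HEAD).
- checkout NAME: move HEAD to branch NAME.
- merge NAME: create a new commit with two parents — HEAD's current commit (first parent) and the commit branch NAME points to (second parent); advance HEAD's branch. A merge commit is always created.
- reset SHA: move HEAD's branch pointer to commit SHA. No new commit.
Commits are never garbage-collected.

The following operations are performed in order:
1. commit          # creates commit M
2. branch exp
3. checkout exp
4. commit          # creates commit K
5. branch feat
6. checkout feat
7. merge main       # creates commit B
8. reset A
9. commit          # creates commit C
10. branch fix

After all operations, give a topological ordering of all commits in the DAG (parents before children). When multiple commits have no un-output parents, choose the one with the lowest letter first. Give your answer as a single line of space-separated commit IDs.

After op 1 (commit): HEAD=main@M [main=M]
After op 2 (branch): HEAD=main@M [exp=M main=M]
After op 3 (checkout): HEAD=exp@M [exp=M main=M]
After op 4 (commit): HEAD=exp@K [exp=K main=M]
After op 5 (branch): HEAD=exp@K [exp=K feat=K main=M]
After op 6 (checkout): HEAD=feat@K [exp=K feat=K main=M]
After op 7 (merge): HEAD=feat@B [exp=K feat=B main=M]
After op 8 (reset): HEAD=feat@A [exp=K feat=A main=M]
After op 9 (commit): HEAD=feat@C [exp=K feat=C main=M]
After op 10 (branch): HEAD=feat@C [exp=K feat=C fix=C main=M]
commit A: parents=[]
commit B: parents=['K', 'M']
commit C: parents=['A']
commit K: parents=['M']
commit M: parents=['A']

Answer: A C M K B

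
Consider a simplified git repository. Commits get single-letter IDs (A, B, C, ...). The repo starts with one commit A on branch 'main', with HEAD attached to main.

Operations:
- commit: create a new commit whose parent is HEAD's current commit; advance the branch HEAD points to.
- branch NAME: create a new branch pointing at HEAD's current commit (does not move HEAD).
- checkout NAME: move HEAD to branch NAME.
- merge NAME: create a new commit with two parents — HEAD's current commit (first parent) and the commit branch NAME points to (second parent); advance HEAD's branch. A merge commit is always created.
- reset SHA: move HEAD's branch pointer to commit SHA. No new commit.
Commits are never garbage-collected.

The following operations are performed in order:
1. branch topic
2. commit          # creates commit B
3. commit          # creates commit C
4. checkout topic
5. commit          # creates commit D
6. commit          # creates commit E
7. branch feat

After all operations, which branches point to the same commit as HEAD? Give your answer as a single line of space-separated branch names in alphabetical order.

After op 1 (branch): HEAD=main@A [main=A topic=A]
After op 2 (commit): HEAD=main@B [main=B topic=A]
After op 3 (commit): HEAD=main@C [main=C topic=A]
After op 4 (checkout): HEAD=topic@A [main=C topic=A]
After op 5 (commit): HEAD=topic@D [main=C topic=D]
After op 6 (commit): HEAD=topic@E [main=C topic=E]
After op 7 (branch): HEAD=topic@E [feat=E main=C topic=E]

Answer: feat topic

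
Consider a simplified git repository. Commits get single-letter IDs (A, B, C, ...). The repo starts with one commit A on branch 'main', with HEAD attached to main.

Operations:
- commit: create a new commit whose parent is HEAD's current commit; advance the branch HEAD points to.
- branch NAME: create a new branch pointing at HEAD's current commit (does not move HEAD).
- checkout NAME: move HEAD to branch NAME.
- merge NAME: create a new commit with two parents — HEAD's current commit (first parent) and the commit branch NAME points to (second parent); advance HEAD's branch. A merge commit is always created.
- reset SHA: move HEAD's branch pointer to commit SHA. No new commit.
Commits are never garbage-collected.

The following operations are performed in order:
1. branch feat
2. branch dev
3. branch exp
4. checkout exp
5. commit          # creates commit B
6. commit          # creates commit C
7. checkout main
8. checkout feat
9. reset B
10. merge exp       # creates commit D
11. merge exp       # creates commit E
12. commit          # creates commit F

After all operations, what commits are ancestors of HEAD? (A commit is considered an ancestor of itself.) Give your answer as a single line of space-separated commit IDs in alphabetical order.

After op 1 (branch): HEAD=main@A [feat=A main=A]
After op 2 (branch): HEAD=main@A [dev=A feat=A main=A]
After op 3 (branch): HEAD=main@A [dev=A exp=A feat=A main=A]
After op 4 (checkout): HEAD=exp@A [dev=A exp=A feat=A main=A]
After op 5 (commit): HEAD=exp@B [dev=A exp=B feat=A main=A]
After op 6 (commit): HEAD=exp@C [dev=A exp=C feat=A main=A]
After op 7 (checkout): HEAD=main@A [dev=A exp=C feat=A main=A]
After op 8 (checkout): HEAD=feat@A [dev=A exp=C feat=A main=A]
After op 9 (reset): HEAD=feat@B [dev=A exp=C feat=B main=A]
After op 10 (merge): HEAD=feat@D [dev=A exp=C feat=D main=A]
After op 11 (merge): HEAD=feat@E [dev=A exp=C feat=E main=A]
After op 12 (commit): HEAD=feat@F [dev=A exp=C feat=F main=A]

Answer: A B C D E F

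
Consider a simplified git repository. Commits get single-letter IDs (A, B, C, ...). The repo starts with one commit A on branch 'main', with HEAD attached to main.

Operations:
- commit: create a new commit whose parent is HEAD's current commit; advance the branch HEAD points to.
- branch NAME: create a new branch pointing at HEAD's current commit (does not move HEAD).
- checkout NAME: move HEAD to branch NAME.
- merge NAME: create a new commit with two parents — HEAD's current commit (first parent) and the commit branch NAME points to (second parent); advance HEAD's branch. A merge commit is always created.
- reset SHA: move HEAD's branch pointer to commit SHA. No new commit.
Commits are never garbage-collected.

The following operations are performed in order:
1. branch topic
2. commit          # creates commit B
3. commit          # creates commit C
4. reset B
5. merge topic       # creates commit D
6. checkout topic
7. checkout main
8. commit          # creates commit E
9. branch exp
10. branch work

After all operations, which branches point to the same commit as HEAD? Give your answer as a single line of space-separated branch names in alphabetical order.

After op 1 (branch): HEAD=main@A [main=A topic=A]
After op 2 (commit): HEAD=main@B [main=B topic=A]
After op 3 (commit): HEAD=main@C [main=C topic=A]
After op 4 (reset): HEAD=main@B [main=B topic=A]
After op 5 (merge): HEAD=main@D [main=D topic=A]
After op 6 (checkout): HEAD=topic@A [main=D topic=A]
After op 7 (checkout): HEAD=main@D [main=D topic=A]
After op 8 (commit): HEAD=main@E [main=E topic=A]
After op 9 (branch): HEAD=main@E [exp=E main=E topic=A]
After op 10 (branch): HEAD=main@E [exp=E main=E topic=A work=E]

Answer: exp main work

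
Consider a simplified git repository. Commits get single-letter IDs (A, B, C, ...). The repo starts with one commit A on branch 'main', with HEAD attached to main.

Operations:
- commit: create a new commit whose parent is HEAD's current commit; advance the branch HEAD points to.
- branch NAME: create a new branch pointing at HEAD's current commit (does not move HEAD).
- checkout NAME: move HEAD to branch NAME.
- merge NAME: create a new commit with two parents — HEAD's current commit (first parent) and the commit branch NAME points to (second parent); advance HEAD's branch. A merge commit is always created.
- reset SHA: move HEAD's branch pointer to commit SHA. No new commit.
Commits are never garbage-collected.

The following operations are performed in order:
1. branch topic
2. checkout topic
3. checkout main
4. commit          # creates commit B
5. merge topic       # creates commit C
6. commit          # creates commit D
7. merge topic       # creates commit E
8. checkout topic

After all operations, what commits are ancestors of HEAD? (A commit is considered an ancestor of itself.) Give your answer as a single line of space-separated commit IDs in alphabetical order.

Answer: A

Derivation:
After op 1 (branch): HEAD=main@A [main=A topic=A]
After op 2 (checkout): HEAD=topic@A [main=A topic=A]
After op 3 (checkout): HEAD=main@A [main=A topic=A]
After op 4 (commit): HEAD=main@B [main=B topic=A]
After op 5 (merge): HEAD=main@C [main=C topic=A]
After op 6 (commit): HEAD=main@D [main=D topic=A]
After op 7 (merge): HEAD=main@E [main=E topic=A]
After op 8 (checkout): HEAD=topic@A [main=E topic=A]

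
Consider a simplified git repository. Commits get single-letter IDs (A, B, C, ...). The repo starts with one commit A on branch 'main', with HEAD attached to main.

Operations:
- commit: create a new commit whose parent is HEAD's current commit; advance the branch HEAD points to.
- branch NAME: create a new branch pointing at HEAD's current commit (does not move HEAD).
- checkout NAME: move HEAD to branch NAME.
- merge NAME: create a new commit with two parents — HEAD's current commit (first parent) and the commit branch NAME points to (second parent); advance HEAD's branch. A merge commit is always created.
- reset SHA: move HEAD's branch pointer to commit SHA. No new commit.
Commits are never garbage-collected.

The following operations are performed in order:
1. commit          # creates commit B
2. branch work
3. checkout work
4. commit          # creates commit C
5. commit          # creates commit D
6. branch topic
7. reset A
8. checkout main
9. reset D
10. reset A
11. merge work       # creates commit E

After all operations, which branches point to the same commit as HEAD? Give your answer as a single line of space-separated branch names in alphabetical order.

After op 1 (commit): HEAD=main@B [main=B]
After op 2 (branch): HEAD=main@B [main=B work=B]
After op 3 (checkout): HEAD=work@B [main=B work=B]
After op 4 (commit): HEAD=work@C [main=B work=C]
After op 5 (commit): HEAD=work@D [main=B work=D]
After op 6 (branch): HEAD=work@D [main=B topic=D work=D]
After op 7 (reset): HEAD=work@A [main=B topic=D work=A]
After op 8 (checkout): HEAD=main@B [main=B topic=D work=A]
After op 9 (reset): HEAD=main@D [main=D topic=D work=A]
After op 10 (reset): HEAD=main@A [main=A topic=D work=A]
After op 11 (merge): HEAD=main@E [main=E topic=D work=A]

Answer: main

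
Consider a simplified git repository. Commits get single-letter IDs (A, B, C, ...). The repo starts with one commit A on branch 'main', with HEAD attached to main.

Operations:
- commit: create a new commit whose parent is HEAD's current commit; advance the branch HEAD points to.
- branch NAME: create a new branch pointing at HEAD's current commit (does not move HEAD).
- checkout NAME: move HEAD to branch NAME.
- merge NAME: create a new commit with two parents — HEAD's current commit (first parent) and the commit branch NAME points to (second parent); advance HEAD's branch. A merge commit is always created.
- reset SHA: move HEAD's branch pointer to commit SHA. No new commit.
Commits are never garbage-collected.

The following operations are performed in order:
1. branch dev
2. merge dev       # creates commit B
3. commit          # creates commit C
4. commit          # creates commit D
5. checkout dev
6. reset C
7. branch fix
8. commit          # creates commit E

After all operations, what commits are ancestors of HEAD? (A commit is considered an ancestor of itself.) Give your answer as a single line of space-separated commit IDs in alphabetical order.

After op 1 (branch): HEAD=main@A [dev=A main=A]
After op 2 (merge): HEAD=main@B [dev=A main=B]
After op 3 (commit): HEAD=main@C [dev=A main=C]
After op 4 (commit): HEAD=main@D [dev=A main=D]
After op 5 (checkout): HEAD=dev@A [dev=A main=D]
After op 6 (reset): HEAD=dev@C [dev=C main=D]
After op 7 (branch): HEAD=dev@C [dev=C fix=C main=D]
After op 8 (commit): HEAD=dev@E [dev=E fix=C main=D]

Answer: A B C E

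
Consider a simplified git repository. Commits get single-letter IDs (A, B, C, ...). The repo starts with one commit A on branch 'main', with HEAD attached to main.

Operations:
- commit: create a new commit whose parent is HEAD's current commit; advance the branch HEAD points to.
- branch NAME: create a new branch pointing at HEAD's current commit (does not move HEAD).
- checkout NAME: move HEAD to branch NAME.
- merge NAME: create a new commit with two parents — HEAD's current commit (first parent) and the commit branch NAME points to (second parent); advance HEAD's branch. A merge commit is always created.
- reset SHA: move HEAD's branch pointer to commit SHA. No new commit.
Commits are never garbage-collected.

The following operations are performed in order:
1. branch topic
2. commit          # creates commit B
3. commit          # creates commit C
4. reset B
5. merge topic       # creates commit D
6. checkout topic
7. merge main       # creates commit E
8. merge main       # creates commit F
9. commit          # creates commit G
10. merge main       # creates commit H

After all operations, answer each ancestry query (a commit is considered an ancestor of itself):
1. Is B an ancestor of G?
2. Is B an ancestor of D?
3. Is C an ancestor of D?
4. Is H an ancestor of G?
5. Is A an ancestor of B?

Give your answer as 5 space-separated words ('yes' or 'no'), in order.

After op 1 (branch): HEAD=main@A [main=A topic=A]
After op 2 (commit): HEAD=main@B [main=B topic=A]
After op 3 (commit): HEAD=main@C [main=C topic=A]
After op 4 (reset): HEAD=main@B [main=B topic=A]
After op 5 (merge): HEAD=main@D [main=D topic=A]
After op 6 (checkout): HEAD=topic@A [main=D topic=A]
After op 7 (merge): HEAD=topic@E [main=D topic=E]
After op 8 (merge): HEAD=topic@F [main=D topic=F]
After op 9 (commit): HEAD=topic@G [main=D topic=G]
After op 10 (merge): HEAD=topic@H [main=D topic=H]
ancestors(G) = {A,B,D,E,F,G}; B in? yes
ancestors(D) = {A,B,D}; B in? yes
ancestors(D) = {A,B,D}; C in? no
ancestors(G) = {A,B,D,E,F,G}; H in? no
ancestors(B) = {A,B}; A in? yes

Answer: yes yes no no yes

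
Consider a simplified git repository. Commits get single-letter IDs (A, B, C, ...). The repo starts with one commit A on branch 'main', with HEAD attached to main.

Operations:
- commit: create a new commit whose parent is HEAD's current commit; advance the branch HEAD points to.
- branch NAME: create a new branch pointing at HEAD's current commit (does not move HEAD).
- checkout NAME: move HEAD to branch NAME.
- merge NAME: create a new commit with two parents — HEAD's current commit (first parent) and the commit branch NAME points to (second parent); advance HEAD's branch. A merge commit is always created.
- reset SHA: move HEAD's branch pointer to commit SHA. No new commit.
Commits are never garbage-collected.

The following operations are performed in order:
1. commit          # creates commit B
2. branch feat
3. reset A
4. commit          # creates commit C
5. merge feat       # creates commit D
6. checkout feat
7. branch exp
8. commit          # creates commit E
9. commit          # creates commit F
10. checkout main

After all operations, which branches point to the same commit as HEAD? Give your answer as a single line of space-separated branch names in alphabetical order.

Answer: main

Derivation:
After op 1 (commit): HEAD=main@B [main=B]
After op 2 (branch): HEAD=main@B [feat=B main=B]
After op 3 (reset): HEAD=main@A [feat=B main=A]
After op 4 (commit): HEAD=main@C [feat=B main=C]
After op 5 (merge): HEAD=main@D [feat=B main=D]
After op 6 (checkout): HEAD=feat@B [feat=B main=D]
After op 7 (branch): HEAD=feat@B [exp=B feat=B main=D]
After op 8 (commit): HEAD=feat@E [exp=B feat=E main=D]
After op 9 (commit): HEAD=feat@F [exp=B feat=F main=D]
After op 10 (checkout): HEAD=main@D [exp=B feat=F main=D]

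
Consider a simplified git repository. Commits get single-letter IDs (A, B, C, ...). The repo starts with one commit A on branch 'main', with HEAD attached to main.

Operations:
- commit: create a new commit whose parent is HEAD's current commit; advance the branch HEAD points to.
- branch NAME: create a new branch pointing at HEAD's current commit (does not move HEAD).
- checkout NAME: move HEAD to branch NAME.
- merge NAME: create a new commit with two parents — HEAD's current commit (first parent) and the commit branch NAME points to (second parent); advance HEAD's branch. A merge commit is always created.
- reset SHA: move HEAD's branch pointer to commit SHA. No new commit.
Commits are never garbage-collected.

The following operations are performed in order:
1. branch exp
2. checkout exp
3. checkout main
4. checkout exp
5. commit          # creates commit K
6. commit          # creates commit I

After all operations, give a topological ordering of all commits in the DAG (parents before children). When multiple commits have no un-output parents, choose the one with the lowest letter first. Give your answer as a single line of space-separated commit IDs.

After op 1 (branch): HEAD=main@A [exp=A main=A]
After op 2 (checkout): HEAD=exp@A [exp=A main=A]
After op 3 (checkout): HEAD=main@A [exp=A main=A]
After op 4 (checkout): HEAD=exp@A [exp=A main=A]
After op 5 (commit): HEAD=exp@K [exp=K main=A]
After op 6 (commit): HEAD=exp@I [exp=I main=A]
commit A: parents=[]
commit I: parents=['K']
commit K: parents=['A']

Answer: A K I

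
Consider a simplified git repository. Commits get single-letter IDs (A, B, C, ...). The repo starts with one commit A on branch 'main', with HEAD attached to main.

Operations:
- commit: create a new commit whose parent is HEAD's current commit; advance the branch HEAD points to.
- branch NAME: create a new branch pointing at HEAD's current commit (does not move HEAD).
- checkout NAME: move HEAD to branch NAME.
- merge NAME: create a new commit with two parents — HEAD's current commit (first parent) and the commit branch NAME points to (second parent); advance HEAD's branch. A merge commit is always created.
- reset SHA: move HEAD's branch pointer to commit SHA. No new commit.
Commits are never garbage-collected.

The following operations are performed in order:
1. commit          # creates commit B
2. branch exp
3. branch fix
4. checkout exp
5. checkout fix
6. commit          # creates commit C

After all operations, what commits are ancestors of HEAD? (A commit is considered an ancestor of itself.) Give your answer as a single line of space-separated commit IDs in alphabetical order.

After op 1 (commit): HEAD=main@B [main=B]
After op 2 (branch): HEAD=main@B [exp=B main=B]
After op 3 (branch): HEAD=main@B [exp=B fix=B main=B]
After op 4 (checkout): HEAD=exp@B [exp=B fix=B main=B]
After op 5 (checkout): HEAD=fix@B [exp=B fix=B main=B]
After op 6 (commit): HEAD=fix@C [exp=B fix=C main=B]

Answer: A B C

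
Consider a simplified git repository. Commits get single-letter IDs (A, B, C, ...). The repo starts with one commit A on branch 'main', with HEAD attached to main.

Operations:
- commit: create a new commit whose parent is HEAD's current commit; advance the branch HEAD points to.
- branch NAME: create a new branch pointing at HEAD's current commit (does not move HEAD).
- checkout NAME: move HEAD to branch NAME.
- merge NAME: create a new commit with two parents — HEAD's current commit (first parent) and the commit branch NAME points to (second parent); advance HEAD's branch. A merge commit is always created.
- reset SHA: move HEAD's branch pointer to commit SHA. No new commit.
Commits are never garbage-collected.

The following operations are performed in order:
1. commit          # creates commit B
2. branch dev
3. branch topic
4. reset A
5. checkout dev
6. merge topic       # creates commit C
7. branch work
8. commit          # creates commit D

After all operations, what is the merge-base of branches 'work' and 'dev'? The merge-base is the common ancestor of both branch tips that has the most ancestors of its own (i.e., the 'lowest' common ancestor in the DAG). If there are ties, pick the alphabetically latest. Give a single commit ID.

After op 1 (commit): HEAD=main@B [main=B]
After op 2 (branch): HEAD=main@B [dev=B main=B]
After op 3 (branch): HEAD=main@B [dev=B main=B topic=B]
After op 4 (reset): HEAD=main@A [dev=B main=A topic=B]
After op 5 (checkout): HEAD=dev@B [dev=B main=A topic=B]
After op 6 (merge): HEAD=dev@C [dev=C main=A topic=B]
After op 7 (branch): HEAD=dev@C [dev=C main=A topic=B work=C]
After op 8 (commit): HEAD=dev@D [dev=D main=A topic=B work=C]
ancestors(work=C): ['A', 'B', 'C']
ancestors(dev=D): ['A', 'B', 'C', 'D']
common: ['A', 'B', 'C']

Answer: C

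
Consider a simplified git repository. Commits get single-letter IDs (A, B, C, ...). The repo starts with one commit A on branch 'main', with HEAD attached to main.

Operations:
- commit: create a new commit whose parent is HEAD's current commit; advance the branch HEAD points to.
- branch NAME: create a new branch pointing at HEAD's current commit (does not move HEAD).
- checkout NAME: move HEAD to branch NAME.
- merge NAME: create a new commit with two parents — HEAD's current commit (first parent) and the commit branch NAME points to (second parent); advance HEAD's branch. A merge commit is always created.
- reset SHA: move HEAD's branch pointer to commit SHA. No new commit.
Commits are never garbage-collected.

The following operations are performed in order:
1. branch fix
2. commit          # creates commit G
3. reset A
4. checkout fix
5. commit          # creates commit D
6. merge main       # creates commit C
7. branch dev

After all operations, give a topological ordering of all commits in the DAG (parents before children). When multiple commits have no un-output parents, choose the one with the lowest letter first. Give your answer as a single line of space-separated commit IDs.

Answer: A D C G

Derivation:
After op 1 (branch): HEAD=main@A [fix=A main=A]
After op 2 (commit): HEAD=main@G [fix=A main=G]
After op 3 (reset): HEAD=main@A [fix=A main=A]
After op 4 (checkout): HEAD=fix@A [fix=A main=A]
After op 5 (commit): HEAD=fix@D [fix=D main=A]
After op 6 (merge): HEAD=fix@C [fix=C main=A]
After op 7 (branch): HEAD=fix@C [dev=C fix=C main=A]
commit A: parents=[]
commit C: parents=['D', 'A']
commit D: parents=['A']
commit G: parents=['A']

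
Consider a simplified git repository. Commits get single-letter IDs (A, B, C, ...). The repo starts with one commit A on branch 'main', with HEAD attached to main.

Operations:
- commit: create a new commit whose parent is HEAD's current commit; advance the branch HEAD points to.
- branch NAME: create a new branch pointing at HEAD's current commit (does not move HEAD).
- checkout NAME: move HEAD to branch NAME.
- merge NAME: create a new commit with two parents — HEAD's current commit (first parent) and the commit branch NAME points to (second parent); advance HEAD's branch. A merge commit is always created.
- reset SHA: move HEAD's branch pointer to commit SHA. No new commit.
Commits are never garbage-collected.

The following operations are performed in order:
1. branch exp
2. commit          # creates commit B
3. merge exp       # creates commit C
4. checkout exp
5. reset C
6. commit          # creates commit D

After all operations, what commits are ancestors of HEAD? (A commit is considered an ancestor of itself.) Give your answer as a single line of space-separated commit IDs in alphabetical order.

Answer: A B C D

Derivation:
After op 1 (branch): HEAD=main@A [exp=A main=A]
After op 2 (commit): HEAD=main@B [exp=A main=B]
After op 3 (merge): HEAD=main@C [exp=A main=C]
After op 4 (checkout): HEAD=exp@A [exp=A main=C]
After op 5 (reset): HEAD=exp@C [exp=C main=C]
After op 6 (commit): HEAD=exp@D [exp=D main=C]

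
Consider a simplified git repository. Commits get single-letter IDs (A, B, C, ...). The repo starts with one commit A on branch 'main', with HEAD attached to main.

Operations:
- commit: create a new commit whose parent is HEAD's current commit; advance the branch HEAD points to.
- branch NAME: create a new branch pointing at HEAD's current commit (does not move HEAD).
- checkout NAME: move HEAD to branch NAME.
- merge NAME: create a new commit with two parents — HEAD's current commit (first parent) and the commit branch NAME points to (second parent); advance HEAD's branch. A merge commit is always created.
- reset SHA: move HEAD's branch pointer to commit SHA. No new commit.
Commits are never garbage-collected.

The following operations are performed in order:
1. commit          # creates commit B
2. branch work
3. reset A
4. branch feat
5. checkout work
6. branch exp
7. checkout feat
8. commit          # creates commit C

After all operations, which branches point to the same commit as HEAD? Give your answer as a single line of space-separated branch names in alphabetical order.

Answer: feat

Derivation:
After op 1 (commit): HEAD=main@B [main=B]
After op 2 (branch): HEAD=main@B [main=B work=B]
After op 3 (reset): HEAD=main@A [main=A work=B]
After op 4 (branch): HEAD=main@A [feat=A main=A work=B]
After op 5 (checkout): HEAD=work@B [feat=A main=A work=B]
After op 6 (branch): HEAD=work@B [exp=B feat=A main=A work=B]
After op 7 (checkout): HEAD=feat@A [exp=B feat=A main=A work=B]
After op 8 (commit): HEAD=feat@C [exp=B feat=C main=A work=B]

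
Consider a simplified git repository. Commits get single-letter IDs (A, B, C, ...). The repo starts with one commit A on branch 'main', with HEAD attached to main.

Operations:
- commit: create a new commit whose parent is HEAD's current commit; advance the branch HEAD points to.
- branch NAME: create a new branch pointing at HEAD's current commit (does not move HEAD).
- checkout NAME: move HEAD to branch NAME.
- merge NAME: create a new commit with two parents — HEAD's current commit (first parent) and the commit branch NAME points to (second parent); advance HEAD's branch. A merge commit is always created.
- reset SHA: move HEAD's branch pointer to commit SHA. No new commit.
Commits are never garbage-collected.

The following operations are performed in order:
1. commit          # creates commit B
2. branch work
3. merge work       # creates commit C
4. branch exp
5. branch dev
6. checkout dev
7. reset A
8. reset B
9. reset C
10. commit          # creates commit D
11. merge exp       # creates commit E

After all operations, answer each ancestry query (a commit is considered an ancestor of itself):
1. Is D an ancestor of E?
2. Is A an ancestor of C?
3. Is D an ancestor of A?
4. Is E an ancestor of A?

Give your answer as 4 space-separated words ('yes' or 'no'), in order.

Answer: yes yes no no

Derivation:
After op 1 (commit): HEAD=main@B [main=B]
After op 2 (branch): HEAD=main@B [main=B work=B]
After op 3 (merge): HEAD=main@C [main=C work=B]
After op 4 (branch): HEAD=main@C [exp=C main=C work=B]
After op 5 (branch): HEAD=main@C [dev=C exp=C main=C work=B]
After op 6 (checkout): HEAD=dev@C [dev=C exp=C main=C work=B]
After op 7 (reset): HEAD=dev@A [dev=A exp=C main=C work=B]
After op 8 (reset): HEAD=dev@B [dev=B exp=C main=C work=B]
After op 9 (reset): HEAD=dev@C [dev=C exp=C main=C work=B]
After op 10 (commit): HEAD=dev@D [dev=D exp=C main=C work=B]
After op 11 (merge): HEAD=dev@E [dev=E exp=C main=C work=B]
ancestors(E) = {A,B,C,D,E}; D in? yes
ancestors(C) = {A,B,C}; A in? yes
ancestors(A) = {A}; D in? no
ancestors(A) = {A}; E in? no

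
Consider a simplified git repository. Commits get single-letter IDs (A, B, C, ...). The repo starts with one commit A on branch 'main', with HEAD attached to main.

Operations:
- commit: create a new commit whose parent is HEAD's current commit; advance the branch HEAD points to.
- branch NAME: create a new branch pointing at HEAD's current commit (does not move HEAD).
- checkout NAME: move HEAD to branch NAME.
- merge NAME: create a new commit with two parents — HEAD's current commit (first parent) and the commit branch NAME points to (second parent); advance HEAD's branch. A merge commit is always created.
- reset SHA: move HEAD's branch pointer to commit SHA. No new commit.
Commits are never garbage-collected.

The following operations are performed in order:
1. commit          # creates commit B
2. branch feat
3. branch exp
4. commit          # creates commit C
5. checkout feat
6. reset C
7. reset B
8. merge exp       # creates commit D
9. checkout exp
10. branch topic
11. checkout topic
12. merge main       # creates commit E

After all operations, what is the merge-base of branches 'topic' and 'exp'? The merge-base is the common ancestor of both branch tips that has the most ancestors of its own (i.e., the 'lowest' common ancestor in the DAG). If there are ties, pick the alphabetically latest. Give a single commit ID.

Answer: B

Derivation:
After op 1 (commit): HEAD=main@B [main=B]
After op 2 (branch): HEAD=main@B [feat=B main=B]
After op 3 (branch): HEAD=main@B [exp=B feat=B main=B]
After op 4 (commit): HEAD=main@C [exp=B feat=B main=C]
After op 5 (checkout): HEAD=feat@B [exp=B feat=B main=C]
After op 6 (reset): HEAD=feat@C [exp=B feat=C main=C]
After op 7 (reset): HEAD=feat@B [exp=B feat=B main=C]
After op 8 (merge): HEAD=feat@D [exp=B feat=D main=C]
After op 9 (checkout): HEAD=exp@B [exp=B feat=D main=C]
After op 10 (branch): HEAD=exp@B [exp=B feat=D main=C topic=B]
After op 11 (checkout): HEAD=topic@B [exp=B feat=D main=C topic=B]
After op 12 (merge): HEAD=topic@E [exp=B feat=D main=C topic=E]
ancestors(topic=E): ['A', 'B', 'C', 'E']
ancestors(exp=B): ['A', 'B']
common: ['A', 'B']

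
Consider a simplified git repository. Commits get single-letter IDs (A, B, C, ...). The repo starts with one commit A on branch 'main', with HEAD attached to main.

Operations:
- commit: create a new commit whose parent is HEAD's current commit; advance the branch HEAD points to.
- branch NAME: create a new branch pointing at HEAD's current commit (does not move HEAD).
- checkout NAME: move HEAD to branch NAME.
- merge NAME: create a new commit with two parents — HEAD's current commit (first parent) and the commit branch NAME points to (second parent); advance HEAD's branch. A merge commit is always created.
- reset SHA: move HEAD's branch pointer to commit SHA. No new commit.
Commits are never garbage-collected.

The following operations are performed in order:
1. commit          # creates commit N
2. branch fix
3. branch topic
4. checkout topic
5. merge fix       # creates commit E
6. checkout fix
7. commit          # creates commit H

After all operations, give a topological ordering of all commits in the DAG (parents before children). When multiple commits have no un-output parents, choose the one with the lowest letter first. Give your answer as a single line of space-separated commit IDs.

Answer: A N E H

Derivation:
After op 1 (commit): HEAD=main@N [main=N]
After op 2 (branch): HEAD=main@N [fix=N main=N]
After op 3 (branch): HEAD=main@N [fix=N main=N topic=N]
After op 4 (checkout): HEAD=topic@N [fix=N main=N topic=N]
After op 5 (merge): HEAD=topic@E [fix=N main=N topic=E]
After op 6 (checkout): HEAD=fix@N [fix=N main=N topic=E]
After op 7 (commit): HEAD=fix@H [fix=H main=N topic=E]
commit A: parents=[]
commit E: parents=['N', 'N']
commit H: parents=['N']
commit N: parents=['A']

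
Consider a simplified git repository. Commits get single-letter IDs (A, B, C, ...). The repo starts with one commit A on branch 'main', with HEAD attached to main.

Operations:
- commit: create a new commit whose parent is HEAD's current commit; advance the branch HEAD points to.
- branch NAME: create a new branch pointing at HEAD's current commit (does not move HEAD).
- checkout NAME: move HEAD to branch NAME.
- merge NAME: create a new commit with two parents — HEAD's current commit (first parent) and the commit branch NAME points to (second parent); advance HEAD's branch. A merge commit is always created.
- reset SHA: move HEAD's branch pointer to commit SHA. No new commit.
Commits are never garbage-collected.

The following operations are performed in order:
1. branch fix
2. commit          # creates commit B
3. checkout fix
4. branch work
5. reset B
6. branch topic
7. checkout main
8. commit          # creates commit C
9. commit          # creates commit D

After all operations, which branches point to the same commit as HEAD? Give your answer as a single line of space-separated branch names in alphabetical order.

After op 1 (branch): HEAD=main@A [fix=A main=A]
After op 2 (commit): HEAD=main@B [fix=A main=B]
After op 3 (checkout): HEAD=fix@A [fix=A main=B]
After op 4 (branch): HEAD=fix@A [fix=A main=B work=A]
After op 5 (reset): HEAD=fix@B [fix=B main=B work=A]
After op 6 (branch): HEAD=fix@B [fix=B main=B topic=B work=A]
After op 7 (checkout): HEAD=main@B [fix=B main=B topic=B work=A]
After op 8 (commit): HEAD=main@C [fix=B main=C topic=B work=A]
After op 9 (commit): HEAD=main@D [fix=B main=D topic=B work=A]

Answer: main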